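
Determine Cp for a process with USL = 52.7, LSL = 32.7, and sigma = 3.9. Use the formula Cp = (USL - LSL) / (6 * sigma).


Cp = (52.7 - 32.7) / (6 * 3.9)

0.85


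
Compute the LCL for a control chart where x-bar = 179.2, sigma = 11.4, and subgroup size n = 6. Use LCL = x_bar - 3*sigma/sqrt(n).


LCL = 179.2 - 3 * 11.4 / sqrt(6)

165.24


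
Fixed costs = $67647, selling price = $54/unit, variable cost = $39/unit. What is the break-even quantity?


Formula: BEQ = Fixed Costs / (Price - Variable Cost)
Contribution margin = $54 - $39 = $15/unit
BEQ = ceil($67647 / $15/unit) = ceil(4509.8) = 4510 units

4510 units


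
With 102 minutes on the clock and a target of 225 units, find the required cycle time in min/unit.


Formula: CT = Available Time / Number of Units
CT = 102 min / 225 units
CT = 0.45 min/unit

0.45 min/unit


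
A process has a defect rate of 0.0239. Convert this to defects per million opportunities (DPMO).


DPMO = defect_rate * 1000000 = 0.0239 * 1000000

23900


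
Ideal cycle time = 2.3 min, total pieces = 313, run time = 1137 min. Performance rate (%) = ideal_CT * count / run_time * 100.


Formula: Performance = (Ideal CT * Total Count) / Run Time * 100
Ideal output time = 2.3 * 313 = 719.9 min
Performance = 719.9 / 1137 * 100 = 63.3%

63.3%


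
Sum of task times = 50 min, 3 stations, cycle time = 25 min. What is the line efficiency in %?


Formula: Efficiency = Sum of Task Times / (N_stations * CT) * 100
Total station capacity = 3 stations * 25 min = 75 min
Efficiency = 50 / 75 * 100 = 66.7%

66.7%


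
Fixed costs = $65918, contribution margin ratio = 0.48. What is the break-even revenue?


Formula: BER = Fixed Costs / Contribution Margin Ratio
BER = $65918 / 0.48
BER = $137329.17 (to the nearest cent)

$137329.17


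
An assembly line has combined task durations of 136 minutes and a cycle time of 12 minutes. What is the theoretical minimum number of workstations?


Formula: N_min = ceil(Sum of Task Times / Cycle Time)
N_min = ceil(136 min / 12 min) = ceil(11.3333)
N_min = 12 stations

12


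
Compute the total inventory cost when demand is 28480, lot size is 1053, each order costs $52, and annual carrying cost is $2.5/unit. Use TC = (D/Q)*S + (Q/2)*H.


TC = 28480/1053 * 52 + 1053/2 * 2.5

$2722.67


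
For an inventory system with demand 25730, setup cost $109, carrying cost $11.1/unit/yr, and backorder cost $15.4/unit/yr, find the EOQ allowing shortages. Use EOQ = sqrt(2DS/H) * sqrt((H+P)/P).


Formula: EOQ* = sqrt(2DS/H) * sqrt((H+P)/P)
Base EOQ = sqrt(2*25730*109/11.1) = 710.86 units
Correction = sqrt((11.1+15.4)/15.4) = 1.31178
EOQ* = 710.86 * 1.31178 = 932.5 units

932.5 units


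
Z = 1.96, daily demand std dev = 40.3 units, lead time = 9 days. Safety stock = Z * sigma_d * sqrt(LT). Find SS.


Formula: SS = z * sigma_d * sqrt(LT)
sqrt(LT) = sqrt(9) = 3.0
SS = 1.96 * 40.3 * 3.0
SS = 237.0 units

237.0 units


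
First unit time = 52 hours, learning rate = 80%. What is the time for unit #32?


Formula: T_n = T_1 * (learning_rate)^(log2(n)) where learning_rate = rate/100
Doublings = log2(32) = 5
T_n = 52 * 0.8^5
T_n = 52 * 0.3277 = 17.0 hours

17.0 hours


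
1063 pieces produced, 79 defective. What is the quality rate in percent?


Formula: Quality Rate = Good Pieces / Total Pieces * 100
Good pieces = 1063 - 79 = 984
QR = 984 / 1063 * 100 = 92.6%

92.6%


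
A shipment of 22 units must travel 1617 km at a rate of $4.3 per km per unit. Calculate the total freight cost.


TC = dist * cost * units = 1617 * 4.3 * 22 = $152968.20

$152968.20


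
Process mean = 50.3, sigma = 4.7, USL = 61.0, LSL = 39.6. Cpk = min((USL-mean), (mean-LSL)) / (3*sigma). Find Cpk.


Cpu = (61.0 - 50.3) / (3 * 4.7) = 0.76
Cpl = (50.3 - 39.6) / (3 * 4.7) = 0.76
Cpk = min(0.76, 0.76) = 0.76

0.76


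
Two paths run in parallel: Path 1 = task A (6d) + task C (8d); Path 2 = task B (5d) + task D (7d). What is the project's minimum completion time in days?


Path 1 = 6 + 8 = 14 days
Path 2 = 5 + 7 = 12 days
Duration = max(14, 12) = 14 days

14 days


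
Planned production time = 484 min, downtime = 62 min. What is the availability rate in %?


Formula: Availability = (Planned Time - Downtime) / Planned Time * 100
Uptime = 484 - 62 = 422 min
Availability = 422 / 484 * 100 = 87.2%

87.2%


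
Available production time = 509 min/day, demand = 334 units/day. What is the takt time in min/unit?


Formula: Takt Time = Available Production Time / Customer Demand
Takt = 509 min/day / 334 units/day
Takt = 1.52 min/unit

1.52 min/unit


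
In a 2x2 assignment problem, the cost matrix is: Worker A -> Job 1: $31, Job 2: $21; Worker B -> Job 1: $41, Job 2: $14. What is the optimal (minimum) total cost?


Option 1: A->1 + B->2 = $31 + $14 = $45
Option 2: A->2 + B->1 = $21 + $41 = $62
Min cost = min($45, $62) = $45

$45


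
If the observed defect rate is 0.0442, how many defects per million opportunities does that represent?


DPMO = defect_rate * 1000000 = 0.0442 * 1000000

44200


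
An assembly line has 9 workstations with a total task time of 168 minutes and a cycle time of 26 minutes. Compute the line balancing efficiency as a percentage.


Formula: Efficiency = Sum of Task Times / (N_stations * CT) * 100
Total station capacity = 9 stations * 26 min = 234 min
Efficiency = 168 / 234 * 100 = 71.8%

71.8%


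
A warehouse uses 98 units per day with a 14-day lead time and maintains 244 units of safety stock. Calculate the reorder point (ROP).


Formula: ROP = (Daily Demand * Lead Time) + Safety Stock
Demand during lead time = 98 * 14 = 1372 units
ROP = 1372 + 244 = 1616 units

1616 units


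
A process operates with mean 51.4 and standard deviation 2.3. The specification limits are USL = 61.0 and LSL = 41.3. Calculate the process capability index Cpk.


Cpu = (61.0 - 51.4) / (3 * 2.3) = 1.39
Cpl = (51.4 - 41.3) / (3 * 2.3) = 1.46
Cpk = min(1.39, 1.46) = 1.39

1.39


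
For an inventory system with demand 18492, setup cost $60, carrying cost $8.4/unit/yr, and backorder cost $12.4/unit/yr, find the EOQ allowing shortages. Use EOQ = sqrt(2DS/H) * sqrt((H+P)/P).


Formula: EOQ* = sqrt(2DS/H) * sqrt((H+P)/P)
Base EOQ = sqrt(2*18492*60/8.4) = 513.98 units
Correction = sqrt((8.4+12.4)/12.4) = 1.29515
EOQ* = 513.98 * 1.29515 = 665.7 units

665.7 units


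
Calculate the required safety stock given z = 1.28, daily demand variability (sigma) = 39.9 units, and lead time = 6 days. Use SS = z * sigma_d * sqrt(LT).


Formula: SS = z * sigma_d * sqrt(LT)
sqrt(LT) = sqrt(6) = 2.4495
SS = 1.28 * 39.9 * 2.4495
SS = 125.1 units

125.1 units


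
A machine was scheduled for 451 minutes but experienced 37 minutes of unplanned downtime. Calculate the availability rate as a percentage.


Formula: Availability = (Planned Time - Downtime) / Planned Time * 100
Uptime = 451 - 37 = 414 min
Availability = 414 / 451 * 100 = 91.8%

91.8%


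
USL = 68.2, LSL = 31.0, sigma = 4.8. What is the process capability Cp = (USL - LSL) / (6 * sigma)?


Cp = (68.2 - 31.0) / (6 * 4.8)

1.29


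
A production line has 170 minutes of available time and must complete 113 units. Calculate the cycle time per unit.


Formula: CT = Available Time / Number of Units
CT = 170 min / 113 units
CT = 1.5 min/unit

1.5 min/unit


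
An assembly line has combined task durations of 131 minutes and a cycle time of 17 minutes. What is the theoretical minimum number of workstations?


Formula: N_min = ceil(Sum of Task Times / Cycle Time)
N_min = ceil(131 min / 17 min) = ceil(7.7059)
N_min = 8 stations

8


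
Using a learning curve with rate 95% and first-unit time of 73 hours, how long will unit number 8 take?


Formula: T_n = T_1 * (learning_rate)^(log2(n)) where learning_rate = rate/100
Doublings = log2(8) = 3
T_n = 73 * 0.95^3
T_n = 73 * 0.8574 = 62.6 hours

62.6 hours


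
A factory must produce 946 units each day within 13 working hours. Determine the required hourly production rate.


Formula: Production Rate = Daily Demand / Available Hours
Rate = 946 units/day / 13 hours/day
Rate = 72.8 units/hour

72.8 units/hour


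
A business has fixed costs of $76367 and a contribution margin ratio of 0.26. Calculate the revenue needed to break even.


Formula: BER = Fixed Costs / Contribution Margin Ratio
BER = $76367 / 0.26
BER = $293719.23 (to the nearest cent)

$293719.23


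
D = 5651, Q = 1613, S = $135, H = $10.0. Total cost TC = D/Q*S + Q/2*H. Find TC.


TC = 5651/1613 * 135 + 1613/2 * 10.0

$8537.96


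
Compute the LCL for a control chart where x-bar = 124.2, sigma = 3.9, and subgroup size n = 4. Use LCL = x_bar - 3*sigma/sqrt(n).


LCL = 124.2 - 3 * 3.9 / sqrt(4)

118.35


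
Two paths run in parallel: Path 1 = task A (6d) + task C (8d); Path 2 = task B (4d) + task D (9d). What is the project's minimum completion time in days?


Path 1 = 6 + 8 = 14 days
Path 2 = 4 + 9 = 13 days
Duration = max(14, 13) = 14 days

14 days


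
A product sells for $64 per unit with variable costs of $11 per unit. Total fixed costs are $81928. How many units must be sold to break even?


Formula: BEQ = Fixed Costs / (Price - Variable Cost)
Contribution margin = $64 - $11 = $53/unit
BEQ = ceil($81928 / $53/unit) = ceil(1545.81) = 1546 units

1546 units


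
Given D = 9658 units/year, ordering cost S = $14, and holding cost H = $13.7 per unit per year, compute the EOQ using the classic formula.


Formula: EOQ = sqrt(2 * D * S / H)
Numerator: 2 * 9658 * 14 = 270424
2DS/H = 270424 / 13.7 = 19739.0
EOQ = sqrt(19739.0) = 140.5 units

140.5 units


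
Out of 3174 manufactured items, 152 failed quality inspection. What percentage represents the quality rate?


Formula: Quality Rate = Good Pieces / Total Pieces * 100
Good pieces = 3174 - 152 = 3022
QR = 3022 / 3174 * 100 = 95.2%

95.2%


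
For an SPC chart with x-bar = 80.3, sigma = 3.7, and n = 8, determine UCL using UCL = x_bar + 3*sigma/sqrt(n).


UCL = 80.3 + 3 * 3.7 / sqrt(8)

84.22


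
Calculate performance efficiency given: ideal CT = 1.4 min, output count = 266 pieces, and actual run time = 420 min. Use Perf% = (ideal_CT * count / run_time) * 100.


Formula: Performance = (Ideal CT * Total Count) / Run Time * 100
Ideal output time = 1.4 * 266 = 372.4 min
Performance = 372.4 / 420 * 100 = 88.7%

88.7%


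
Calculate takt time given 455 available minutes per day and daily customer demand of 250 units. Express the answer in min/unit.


Formula: Takt Time = Available Production Time / Customer Demand
Takt = 455 min/day / 250 units/day
Takt = 1.82 min/unit

1.82 min/unit


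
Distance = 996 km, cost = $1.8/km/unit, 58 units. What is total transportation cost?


TC = dist * cost * units = 996 * 1.8 * 58 = $103982.40

$103982.40


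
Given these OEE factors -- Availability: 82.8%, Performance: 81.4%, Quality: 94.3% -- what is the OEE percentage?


Formula: OEE = Availability * Performance * Quality / 10000
A * P = 82.8% * 81.4% / 100 = 67.4%
OEE = 67.4% * 94.3% / 100 = 63.6%

63.6%


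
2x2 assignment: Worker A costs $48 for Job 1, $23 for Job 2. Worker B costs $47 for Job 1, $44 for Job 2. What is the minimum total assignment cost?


Option 1: A->1 + B->2 = $48 + $44 = $92
Option 2: A->2 + B->1 = $23 + $47 = $70
Min cost = min($92, $70) = $70

$70


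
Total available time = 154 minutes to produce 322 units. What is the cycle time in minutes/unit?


Formula: CT = Available Time / Number of Units
CT = 154 min / 322 units
CT = 0.48 min/unit

0.48 min/unit


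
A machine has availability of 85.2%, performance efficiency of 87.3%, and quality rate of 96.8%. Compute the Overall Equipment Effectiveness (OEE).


Formula: OEE = Availability * Performance * Quality / 10000
A * P = 85.2% * 87.3% / 100 = 74.38%
OEE = 74.38% * 96.8% / 100 = 72.0%

72.0%


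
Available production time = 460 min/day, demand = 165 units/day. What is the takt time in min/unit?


Formula: Takt Time = Available Production Time / Customer Demand
Takt = 460 min/day / 165 units/day
Takt = 2.79 min/unit

2.79 min/unit


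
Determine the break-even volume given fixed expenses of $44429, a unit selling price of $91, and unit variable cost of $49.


Formula: BEQ = Fixed Costs / (Price - Variable Cost)
Contribution margin = $91 - $49 = $42/unit
BEQ = ceil($44429 / $42/unit) = ceil(1057.83) = 1058 units

1058 units


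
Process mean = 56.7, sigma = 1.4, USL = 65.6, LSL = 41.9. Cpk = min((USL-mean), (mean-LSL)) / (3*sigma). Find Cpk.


Cpu = (65.6 - 56.7) / (3 * 1.4) = 2.12
Cpl = (56.7 - 41.9) / (3 * 1.4) = 3.52
Cpk = min(2.12, 3.52) = 2.12

2.12


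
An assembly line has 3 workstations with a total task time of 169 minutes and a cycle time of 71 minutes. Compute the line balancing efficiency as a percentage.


Formula: Efficiency = Sum of Task Times / (N_stations * CT) * 100
Total station capacity = 3 stations * 71 min = 213 min
Efficiency = 169 / 213 * 100 = 79.3%

79.3%


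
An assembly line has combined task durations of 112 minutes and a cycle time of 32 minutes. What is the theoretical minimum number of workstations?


Formula: N_min = ceil(Sum of Task Times / Cycle Time)
N_min = ceil(112 min / 32 min) = ceil(3.5)
N_min = 4 stations

4


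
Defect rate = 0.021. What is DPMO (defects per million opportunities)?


DPMO = defect_rate * 1000000 = 0.021 * 1000000

21000


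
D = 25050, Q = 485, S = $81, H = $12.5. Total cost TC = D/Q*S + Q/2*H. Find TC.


TC = 25050/485 * 81 + 485/2 * 12.5

$7214.86


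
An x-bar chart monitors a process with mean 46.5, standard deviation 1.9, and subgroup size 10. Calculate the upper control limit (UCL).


UCL = 46.5 + 3 * 1.9 / sqrt(10)

48.3


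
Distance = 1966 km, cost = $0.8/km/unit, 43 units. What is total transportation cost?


TC = dist * cost * units = 1966 * 0.8 * 43 = $67630.40

$67630.40


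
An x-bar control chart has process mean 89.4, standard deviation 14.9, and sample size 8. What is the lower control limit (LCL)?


LCL = 89.4 - 3 * 14.9 / sqrt(8)

73.6


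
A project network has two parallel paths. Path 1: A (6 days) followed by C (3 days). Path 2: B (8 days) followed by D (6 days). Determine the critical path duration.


Path 1 = 6 + 3 = 9 days
Path 2 = 8 + 6 = 14 days
Duration = max(9, 14) = 14 days

14 days


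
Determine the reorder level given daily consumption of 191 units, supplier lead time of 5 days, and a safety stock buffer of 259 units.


Formula: ROP = (Daily Demand * Lead Time) + Safety Stock
Demand during lead time = 191 * 5 = 955 units
ROP = 955 + 259 = 1214 units

1214 units


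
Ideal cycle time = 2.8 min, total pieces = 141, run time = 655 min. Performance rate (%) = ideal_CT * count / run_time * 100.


Formula: Performance = (Ideal CT * Total Count) / Run Time * 100
Ideal output time = 2.8 * 141 = 394.8 min
Performance = 394.8 / 655 * 100 = 60.3%

60.3%


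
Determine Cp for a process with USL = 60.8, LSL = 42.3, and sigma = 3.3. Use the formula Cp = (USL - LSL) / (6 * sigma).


Cp = (60.8 - 42.3) / (6 * 3.3)

0.93


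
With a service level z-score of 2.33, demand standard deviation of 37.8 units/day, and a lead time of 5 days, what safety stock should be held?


Formula: SS = z * sigma_d * sqrt(LT)
sqrt(LT) = sqrt(5) = 2.2361
SS = 2.33 * 37.8 * 2.2361
SS = 196.9 units

196.9 units


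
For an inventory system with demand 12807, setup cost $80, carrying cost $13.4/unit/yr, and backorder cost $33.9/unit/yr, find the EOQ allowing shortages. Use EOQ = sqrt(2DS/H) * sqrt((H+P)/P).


Formula: EOQ* = sqrt(2DS/H) * sqrt((H+P)/P)
Base EOQ = sqrt(2*12807*80/13.4) = 391.05 units
Correction = sqrt((13.4+33.9)/33.9) = 1.18122
EOQ* = 391.05 * 1.18122 = 461.9 units

461.9 units


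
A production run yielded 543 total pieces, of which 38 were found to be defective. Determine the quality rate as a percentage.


Formula: Quality Rate = Good Pieces / Total Pieces * 100
Good pieces = 543 - 38 = 505
QR = 505 / 543 * 100 = 93.0%

93.0%


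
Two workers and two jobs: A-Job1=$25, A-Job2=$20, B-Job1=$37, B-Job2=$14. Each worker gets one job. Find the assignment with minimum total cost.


Option 1: A->1 + B->2 = $25 + $14 = $39
Option 2: A->2 + B->1 = $20 + $37 = $57
Min cost = min($39, $57) = $39

$39


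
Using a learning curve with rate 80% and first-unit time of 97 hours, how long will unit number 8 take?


Formula: T_n = T_1 * (learning_rate)^(log2(n)) where learning_rate = rate/100
Doublings = log2(8) = 3
T_n = 97 * 0.8^3
T_n = 97 * 0.512 = 49.7 hours

49.7 hours


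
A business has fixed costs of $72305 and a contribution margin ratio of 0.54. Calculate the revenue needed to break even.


Formula: BER = Fixed Costs / Contribution Margin Ratio
BER = $72305 / 0.54
BER = $133898.15 (to the nearest cent)

$133898.15


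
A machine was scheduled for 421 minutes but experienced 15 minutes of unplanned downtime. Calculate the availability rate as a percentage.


Formula: Availability = (Planned Time - Downtime) / Planned Time * 100
Uptime = 421 - 15 = 406 min
Availability = 406 / 421 * 100 = 96.4%

96.4%


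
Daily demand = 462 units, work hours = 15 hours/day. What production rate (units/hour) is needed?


Formula: Production Rate = Daily Demand / Available Hours
Rate = 462 units/day / 15 hours/day
Rate = 30.8 units/hour

30.8 units/hour


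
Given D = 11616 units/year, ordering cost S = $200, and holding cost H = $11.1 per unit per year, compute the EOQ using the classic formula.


Formula: EOQ = sqrt(2 * D * S / H)
Numerator: 2 * 11616 * 200 = 4646400
2DS/H = 4646400 / 11.1 = 418594.6
EOQ = sqrt(418594.6) = 647.0 units

647.0 units


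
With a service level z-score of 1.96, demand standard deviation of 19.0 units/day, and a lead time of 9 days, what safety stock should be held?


Formula: SS = z * sigma_d * sqrt(LT)
sqrt(LT) = sqrt(9) = 3.0
SS = 1.96 * 19.0 * 3.0
SS = 111.7 units

111.7 units


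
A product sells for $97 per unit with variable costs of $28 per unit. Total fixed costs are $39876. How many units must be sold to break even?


Formula: BEQ = Fixed Costs / (Price - Variable Cost)
Contribution margin = $97 - $28 = $69/unit
BEQ = ceil($39876 / $69/unit) = ceil(577.91) = 578 units

578 units


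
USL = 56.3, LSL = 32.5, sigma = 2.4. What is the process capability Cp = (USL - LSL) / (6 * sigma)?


Cp = (56.3 - 32.5) / (6 * 2.4)

1.65


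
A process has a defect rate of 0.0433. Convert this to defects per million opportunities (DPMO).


DPMO = defect_rate * 1000000 = 0.0433 * 1000000

43300


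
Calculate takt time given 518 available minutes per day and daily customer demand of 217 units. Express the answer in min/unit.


Formula: Takt Time = Available Production Time / Customer Demand
Takt = 518 min/day / 217 units/day
Takt = 2.39 min/unit

2.39 min/unit


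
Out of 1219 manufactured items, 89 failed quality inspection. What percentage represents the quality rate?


Formula: Quality Rate = Good Pieces / Total Pieces * 100
Good pieces = 1219 - 89 = 1130
QR = 1130 / 1219 * 100 = 92.7%

92.7%


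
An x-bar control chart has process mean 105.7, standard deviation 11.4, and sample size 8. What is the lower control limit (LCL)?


LCL = 105.7 - 3 * 11.4 / sqrt(8)

93.61


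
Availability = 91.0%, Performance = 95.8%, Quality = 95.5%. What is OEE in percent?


Formula: OEE = Availability * Performance * Quality / 10000
A * P = 91.0% * 95.8% / 100 = 87.18%
OEE = 87.18% * 95.5% / 100 = 83.3%

83.3%


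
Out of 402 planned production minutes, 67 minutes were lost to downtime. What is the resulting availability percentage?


Formula: Availability = (Planned Time - Downtime) / Planned Time * 100
Uptime = 402 - 67 = 335 min
Availability = 335 / 402 * 100 = 83.3%

83.3%


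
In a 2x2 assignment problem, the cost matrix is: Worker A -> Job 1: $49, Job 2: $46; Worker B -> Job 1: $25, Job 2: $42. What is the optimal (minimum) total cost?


Option 1: A->1 + B->2 = $49 + $42 = $91
Option 2: A->2 + B->1 = $46 + $25 = $71
Min cost = min($91, $71) = $71

$71


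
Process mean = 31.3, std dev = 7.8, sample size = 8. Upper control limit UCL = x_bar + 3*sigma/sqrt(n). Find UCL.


UCL = 31.3 + 3 * 7.8 / sqrt(8)

39.57


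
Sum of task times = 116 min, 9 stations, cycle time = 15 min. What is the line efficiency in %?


Formula: Efficiency = Sum of Task Times / (N_stations * CT) * 100
Total station capacity = 9 stations * 15 min = 135 min
Efficiency = 116 / 135 * 100 = 85.9%

85.9%


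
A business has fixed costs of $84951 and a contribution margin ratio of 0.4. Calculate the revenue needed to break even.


Formula: BER = Fixed Costs / Contribution Margin Ratio
BER = $84951 / 0.4
BER = $212377.50 (to the nearest cent)

$212377.50


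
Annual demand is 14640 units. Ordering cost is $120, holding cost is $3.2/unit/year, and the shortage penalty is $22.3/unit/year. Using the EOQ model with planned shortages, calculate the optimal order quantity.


Formula: EOQ* = sqrt(2DS/H) * sqrt((H+P)/P)
Base EOQ = sqrt(2*14640*120/3.2) = 1047.85 units
Correction = sqrt((3.2+22.3)/22.3) = 1.06934
EOQ* = 1047.85 * 1.06934 = 1120.5 units

1120.5 units


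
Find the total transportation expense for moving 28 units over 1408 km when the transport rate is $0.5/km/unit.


TC = dist * cost * units = 1408 * 0.5 * 28 = $19712.00

$19712.00


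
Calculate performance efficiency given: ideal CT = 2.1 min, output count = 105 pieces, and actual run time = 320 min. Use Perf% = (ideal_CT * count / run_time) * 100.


Formula: Performance = (Ideal CT * Total Count) / Run Time * 100
Ideal output time = 2.1 * 105 = 220.5 min
Performance = 220.5 / 320 * 100 = 68.9%

68.9%


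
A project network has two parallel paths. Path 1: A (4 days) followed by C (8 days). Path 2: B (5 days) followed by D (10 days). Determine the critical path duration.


Path 1 = 4 + 8 = 12 days
Path 2 = 5 + 10 = 15 days
Duration = max(12, 15) = 15 days

15 days


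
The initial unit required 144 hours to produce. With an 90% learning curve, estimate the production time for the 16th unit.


Formula: T_n = T_1 * (learning_rate)^(log2(n)) where learning_rate = rate/100
Doublings = log2(16) = 4
T_n = 144 * 0.9^4
T_n = 144 * 0.6561 = 94.5 hours

94.5 hours


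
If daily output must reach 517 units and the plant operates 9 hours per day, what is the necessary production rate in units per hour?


Formula: Production Rate = Daily Demand / Available Hours
Rate = 517 units/day / 9 hours/day
Rate = 57.4 units/hour

57.4 units/hour


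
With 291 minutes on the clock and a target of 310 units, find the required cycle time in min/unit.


Formula: CT = Available Time / Number of Units
CT = 291 min / 310 units
CT = 0.94 min/unit

0.94 min/unit


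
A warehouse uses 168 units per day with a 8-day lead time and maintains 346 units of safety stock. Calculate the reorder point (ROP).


Formula: ROP = (Daily Demand * Lead Time) + Safety Stock
Demand during lead time = 168 * 8 = 1344 units
ROP = 1344 + 346 = 1690 units

1690 units


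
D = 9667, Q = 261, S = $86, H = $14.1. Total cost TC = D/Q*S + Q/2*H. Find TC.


TC = 9667/261 * 86 + 261/2 * 14.1

$5025.35


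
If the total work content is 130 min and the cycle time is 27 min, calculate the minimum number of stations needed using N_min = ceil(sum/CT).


Formula: N_min = ceil(Sum of Task Times / Cycle Time)
N_min = ceil(130 min / 27 min) = ceil(4.8148)
N_min = 5 stations

5


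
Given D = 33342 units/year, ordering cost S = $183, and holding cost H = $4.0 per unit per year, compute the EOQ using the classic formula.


Formula: EOQ = sqrt(2 * D * S / H)
Numerator: 2 * 33342 * 183 = 12203172
2DS/H = 12203172 / 4.0 = 3050793.0
EOQ = sqrt(3050793.0) = 1746.7 units

1746.7 units


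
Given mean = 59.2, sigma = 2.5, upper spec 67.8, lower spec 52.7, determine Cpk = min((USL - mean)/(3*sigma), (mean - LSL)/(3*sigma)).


Cpu = (67.8 - 59.2) / (3 * 2.5) = 1.15
Cpl = (59.2 - 52.7) / (3 * 2.5) = 0.87
Cpk = min(1.15, 0.87) = 0.87

0.87


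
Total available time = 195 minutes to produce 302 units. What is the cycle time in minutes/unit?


Formula: CT = Available Time / Number of Units
CT = 195 min / 302 units
CT = 0.65 min/unit

0.65 min/unit


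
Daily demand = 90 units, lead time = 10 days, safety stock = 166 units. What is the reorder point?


Formula: ROP = (Daily Demand * Lead Time) + Safety Stock
Demand during lead time = 90 * 10 = 900 units
ROP = 900 + 166 = 1066 units

1066 units


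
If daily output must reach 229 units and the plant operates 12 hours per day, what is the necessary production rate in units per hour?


Formula: Production Rate = Daily Demand / Available Hours
Rate = 229 units/day / 12 hours/day
Rate = 19.1 units/hour

19.1 units/hour


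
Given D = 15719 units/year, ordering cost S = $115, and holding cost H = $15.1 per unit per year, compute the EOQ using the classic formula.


Formula: EOQ = sqrt(2 * D * S / H)
Numerator: 2 * 15719 * 115 = 3615370
2DS/H = 3615370 / 15.1 = 239428.5
EOQ = sqrt(239428.5) = 489.3 units

489.3 units


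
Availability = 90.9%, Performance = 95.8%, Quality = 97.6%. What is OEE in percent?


Formula: OEE = Availability * Performance * Quality / 10000
A * P = 90.9% * 95.8% / 100 = 87.08%
OEE = 87.08% * 97.6% / 100 = 85.0%

85.0%


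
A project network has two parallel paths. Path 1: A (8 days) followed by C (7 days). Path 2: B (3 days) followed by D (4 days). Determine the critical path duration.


Path 1 = 8 + 7 = 15 days
Path 2 = 3 + 4 = 7 days
Duration = max(15, 7) = 15 days

15 days


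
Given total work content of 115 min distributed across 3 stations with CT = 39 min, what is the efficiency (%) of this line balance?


Formula: Efficiency = Sum of Task Times / (N_stations * CT) * 100
Total station capacity = 3 stations * 39 min = 117 min
Efficiency = 115 / 117 * 100 = 98.3%

98.3%


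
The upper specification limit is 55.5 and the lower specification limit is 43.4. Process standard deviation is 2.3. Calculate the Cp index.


Cp = (55.5 - 43.4) / (6 * 2.3)

0.88


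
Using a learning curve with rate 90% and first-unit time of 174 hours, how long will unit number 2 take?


Formula: T_n = T_1 * (learning_rate)^(log2(n)) where learning_rate = rate/100
Doublings = log2(2) = 1
T_n = 174 * 0.9^1
T_n = 174 * 0.9 = 156.6 hours

156.6 hours


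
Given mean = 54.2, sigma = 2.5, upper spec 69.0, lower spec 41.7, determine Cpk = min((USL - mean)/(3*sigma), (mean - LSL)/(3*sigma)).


Cpu = (69.0 - 54.2) / (3 * 2.5) = 1.97
Cpl = (54.2 - 41.7) / (3 * 2.5) = 1.67
Cpk = min(1.97, 1.67) = 1.67

1.67


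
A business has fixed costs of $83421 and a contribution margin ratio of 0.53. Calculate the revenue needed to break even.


Formula: BER = Fixed Costs / Contribution Margin Ratio
BER = $83421 / 0.53
BER = $157398.11 (to the nearest cent)

$157398.11


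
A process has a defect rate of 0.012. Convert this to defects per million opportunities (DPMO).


DPMO = defect_rate * 1000000 = 0.012 * 1000000

12000


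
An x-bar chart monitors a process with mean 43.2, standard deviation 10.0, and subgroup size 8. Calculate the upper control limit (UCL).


UCL = 43.2 + 3 * 10.0 / sqrt(8)

53.81


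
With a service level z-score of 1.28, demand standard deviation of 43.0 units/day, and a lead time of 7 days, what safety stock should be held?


Formula: SS = z * sigma_d * sqrt(LT)
sqrt(LT) = sqrt(7) = 2.6458
SS = 1.28 * 43.0 * 2.6458
SS = 145.6 units

145.6 units


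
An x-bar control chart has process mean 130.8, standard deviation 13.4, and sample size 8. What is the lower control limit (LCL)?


LCL = 130.8 - 3 * 13.4 / sqrt(8)

116.59


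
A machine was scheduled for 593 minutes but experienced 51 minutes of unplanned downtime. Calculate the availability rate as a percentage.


Formula: Availability = (Planned Time - Downtime) / Planned Time * 100
Uptime = 593 - 51 = 542 min
Availability = 542 / 593 * 100 = 91.4%

91.4%


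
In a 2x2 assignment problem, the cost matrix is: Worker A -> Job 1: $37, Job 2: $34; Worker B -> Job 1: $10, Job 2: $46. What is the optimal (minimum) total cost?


Option 1: A->1 + B->2 = $37 + $46 = $83
Option 2: A->2 + B->1 = $34 + $10 = $44
Min cost = min($83, $44) = $44

$44


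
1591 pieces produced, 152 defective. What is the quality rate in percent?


Formula: Quality Rate = Good Pieces / Total Pieces * 100
Good pieces = 1591 - 152 = 1439
QR = 1439 / 1591 * 100 = 90.4%

90.4%


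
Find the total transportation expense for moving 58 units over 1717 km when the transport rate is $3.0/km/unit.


TC = dist * cost * units = 1717 * 3.0 * 58 = $298758.00

$298758.00


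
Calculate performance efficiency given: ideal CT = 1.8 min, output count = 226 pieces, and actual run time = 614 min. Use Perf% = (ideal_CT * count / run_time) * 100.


Formula: Performance = (Ideal CT * Total Count) / Run Time * 100
Ideal output time = 1.8 * 226 = 406.8 min
Performance = 406.8 / 614 * 100 = 66.3%

66.3%


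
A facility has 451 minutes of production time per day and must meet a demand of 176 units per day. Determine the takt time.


Formula: Takt Time = Available Production Time / Customer Demand
Takt = 451 min/day / 176 units/day
Takt = 2.56 min/unit

2.56 min/unit


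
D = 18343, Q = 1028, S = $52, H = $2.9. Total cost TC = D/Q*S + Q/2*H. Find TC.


TC = 18343/1028 * 52 + 1028/2 * 2.9

$2418.46


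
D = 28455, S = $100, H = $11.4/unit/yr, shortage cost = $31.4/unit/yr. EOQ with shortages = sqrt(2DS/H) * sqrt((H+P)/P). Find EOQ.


Formula: EOQ* = sqrt(2DS/H) * sqrt((H+P)/P)
Base EOQ = sqrt(2*28455*100/11.4) = 706.55 units
Correction = sqrt((11.4+31.4)/31.4) = 1.1675
EOQ* = 706.55 * 1.1675 = 824.9 units

824.9 units


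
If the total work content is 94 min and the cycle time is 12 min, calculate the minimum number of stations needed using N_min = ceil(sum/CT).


Formula: N_min = ceil(Sum of Task Times / Cycle Time)
N_min = ceil(94 min / 12 min) = ceil(7.8333)
N_min = 8 stations

8


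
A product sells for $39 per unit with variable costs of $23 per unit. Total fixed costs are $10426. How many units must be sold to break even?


Formula: BEQ = Fixed Costs / (Price - Variable Cost)
Contribution margin = $39 - $23 = $16/unit
BEQ = ceil($10426 / $16/unit) = ceil(651.62) = 652 units

652 units


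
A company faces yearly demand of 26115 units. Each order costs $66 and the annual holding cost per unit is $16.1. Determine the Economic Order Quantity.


Formula: EOQ = sqrt(2 * D * S / H)
Numerator: 2 * 26115 * 66 = 3447180
2DS/H = 3447180 / 16.1 = 214110.6
EOQ = sqrt(214110.6) = 462.7 units

462.7 units


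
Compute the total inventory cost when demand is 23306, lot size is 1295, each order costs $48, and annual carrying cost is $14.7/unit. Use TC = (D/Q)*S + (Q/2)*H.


TC = 23306/1295 * 48 + 1295/2 * 14.7

$10382.10


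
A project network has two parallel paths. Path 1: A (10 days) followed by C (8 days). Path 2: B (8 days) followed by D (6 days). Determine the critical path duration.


Path 1 = 10 + 8 = 18 days
Path 2 = 8 + 6 = 14 days
Duration = max(18, 14) = 18 days

18 days


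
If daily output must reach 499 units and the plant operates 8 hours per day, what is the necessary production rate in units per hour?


Formula: Production Rate = Daily Demand / Available Hours
Rate = 499 units/day / 8 hours/day
Rate = 62.4 units/hour

62.4 units/hour


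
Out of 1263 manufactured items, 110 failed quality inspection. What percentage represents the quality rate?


Formula: Quality Rate = Good Pieces / Total Pieces * 100
Good pieces = 1263 - 110 = 1153
QR = 1153 / 1263 * 100 = 91.3%

91.3%


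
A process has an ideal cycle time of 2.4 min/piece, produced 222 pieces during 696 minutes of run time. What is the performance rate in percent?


Formula: Performance = (Ideal CT * Total Count) / Run Time * 100
Ideal output time = 2.4 * 222 = 532.8 min
Performance = 532.8 / 696 * 100 = 76.6%

76.6%


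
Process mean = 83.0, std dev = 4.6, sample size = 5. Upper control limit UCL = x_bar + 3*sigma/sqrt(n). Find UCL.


UCL = 83.0 + 3 * 4.6 / sqrt(5)

89.17


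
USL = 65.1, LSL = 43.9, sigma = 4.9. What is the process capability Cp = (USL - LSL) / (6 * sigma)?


Cp = (65.1 - 43.9) / (6 * 4.9)

0.72


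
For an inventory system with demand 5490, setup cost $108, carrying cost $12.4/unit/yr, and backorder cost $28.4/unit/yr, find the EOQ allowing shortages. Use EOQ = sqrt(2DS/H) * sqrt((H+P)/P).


Formula: EOQ* = sqrt(2DS/H) * sqrt((H+P)/P)
Base EOQ = sqrt(2*5490*108/12.4) = 309.24 units
Correction = sqrt((12.4+28.4)/28.4) = 1.19859
EOQ* = 309.24 * 1.19859 = 370.7 units

370.7 units


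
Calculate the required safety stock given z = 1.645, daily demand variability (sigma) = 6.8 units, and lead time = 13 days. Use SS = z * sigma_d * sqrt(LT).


Formula: SS = z * sigma_d * sqrt(LT)
sqrt(LT) = sqrt(13) = 3.6056
SS = 1.645 * 6.8 * 3.6056
SS = 40.3 units

40.3 units


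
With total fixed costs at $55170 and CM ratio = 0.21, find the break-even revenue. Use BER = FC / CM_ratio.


Formula: BER = Fixed Costs / Contribution Margin Ratio
BER = $55170 / 0.21
BER = $262714.29 (to the nearest cent)

$262714.29


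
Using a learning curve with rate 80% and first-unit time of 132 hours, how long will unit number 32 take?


Formula: T_n = T_1 * (learning_rate)^(log2(n)) where learning_rate = rate/100
Doublings = log2(32) = 5
T_n = 132 * 0.8^5
T_n = 132 * 0.3277 = 43.3 hours

43.3 hours


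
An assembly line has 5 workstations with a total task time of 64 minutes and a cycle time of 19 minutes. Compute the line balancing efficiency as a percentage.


Formula: Efficiency = Sum of Task Times / (N_stations * CT) * 100
Total station capacity = 5 stations * 19 min = 95 min
Efficiency = 64 / 95 * 100 = 67.4%

67.4%


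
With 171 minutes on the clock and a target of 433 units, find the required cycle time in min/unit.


Formula: CT = Available Time / Number of Units
CT = 171 min / 433 units
CT = 0.39 min/unit

0.39 min/unit


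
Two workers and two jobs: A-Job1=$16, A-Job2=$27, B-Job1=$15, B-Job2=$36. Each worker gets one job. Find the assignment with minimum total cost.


Option 1: A->1 + B->2 = $16 + $36 = $52
Option 2: A->2 + B->1 = $27 + $15 = $42
Min cost = min($52, $42) = $42

$42


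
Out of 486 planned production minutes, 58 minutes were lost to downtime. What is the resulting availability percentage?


Formula: Availability = (Planned Time - Downtime) / Planned Time * 100
Uptime = 486 - 58 = 428 min
Availability = 428 / 486 * 100 = 88.1%

88.1%


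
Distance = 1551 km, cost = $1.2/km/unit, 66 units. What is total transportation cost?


TC = dist * cost * units = 1551 * 1.2 * 66 = $122839.20

$122839.20


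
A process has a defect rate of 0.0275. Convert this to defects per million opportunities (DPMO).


DPMO = defect_rate * 1000000 = 0.0275 * 1000000

27500


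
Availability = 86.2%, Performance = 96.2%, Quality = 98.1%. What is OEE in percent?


Formula: OEE = Availability * Performance * Quality / 10000
A * P = 86.2% * 96.2% / 100 = 82.92%
OEE = 82.92% * 98.1% / 100 = 81.3%

81.3%


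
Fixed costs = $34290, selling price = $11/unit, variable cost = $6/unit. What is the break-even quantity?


Formula: BEQ = Fixed Costs / (Price - Variable Cost)
Contribution margin = $11 - $6 = $5/unit
BEQ = ceil($34290 / $5/unit) = ceil(6858.0) = 6858 units

6858 units


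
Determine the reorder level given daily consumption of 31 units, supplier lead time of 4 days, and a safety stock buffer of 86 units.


Formula: ROP = (Daily Demand * Lead Time) + Safety Stock
Demand during lead time = 31 * 4 = 124 units
ROP = 124 + 86 = 210 units

210 units


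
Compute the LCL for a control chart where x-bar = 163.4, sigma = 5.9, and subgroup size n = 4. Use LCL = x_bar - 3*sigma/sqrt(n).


LCL = 163.4 - 3 * 5.9 / sqrt(4)

154.55


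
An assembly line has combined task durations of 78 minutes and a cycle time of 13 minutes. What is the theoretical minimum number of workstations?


Formula: N_min = ceil(Sum of Task Times / Cycle Time)
N_min = ceil(78 min / 13 min) = ceil(6.0)
N_min = 6 stations

6


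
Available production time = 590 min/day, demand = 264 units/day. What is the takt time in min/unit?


Formula: Takt Time = Available Production Time / Customer Demand
Takt = 590 min/day / 264 units/day
Takt = 2.23 min/unit

2.23 min/unit


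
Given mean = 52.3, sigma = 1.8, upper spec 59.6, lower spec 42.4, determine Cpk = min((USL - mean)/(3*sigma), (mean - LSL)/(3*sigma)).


Cpu = (59.6 - 52.3) / (3 * 1.8) = 1.35
Cpl = (52.3 - 42.4) / (3 * 1.8) = 1.83
Cpk = min(1.35, 1.83) = 1.35

1.35


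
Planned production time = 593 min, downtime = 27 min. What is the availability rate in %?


Formula: Availability = (Planned Time - Downtime) / Planned Time * 100
Uptime = 593 - 27 = 566 min
Availability = 566 / 593 * 100 = 95.4%

95.4%


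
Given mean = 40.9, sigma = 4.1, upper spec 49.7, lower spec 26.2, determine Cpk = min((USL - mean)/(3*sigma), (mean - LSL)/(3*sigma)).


Cpu = (49.7 - 40.9) / (3 * 4.1) = 0.72
Cpl = (40.9 - 26.2) / (3 * 4.1) = 1.2
Cpk = min(0.72, 1.2) = 0.72

0.72


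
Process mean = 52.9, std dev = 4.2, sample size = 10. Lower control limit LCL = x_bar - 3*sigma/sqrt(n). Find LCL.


LCL = 52.9 - 3 * 4.2 / sqrt(10)

48.92


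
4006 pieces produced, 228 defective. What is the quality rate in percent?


Formula: Quality Rate = Good Pieces / Total Pieces * 100
Good pieces = 4006 - 228 = 3778
QR = 3778 / 4006 * 100 = 94.3%

94.3%


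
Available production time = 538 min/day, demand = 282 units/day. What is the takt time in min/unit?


Formula: Takt Time = Available Production Time / Customer Demand
Takt = 538 min/day / 282 units/day
Takt = 1.91 min/unit

1.91 min/unit


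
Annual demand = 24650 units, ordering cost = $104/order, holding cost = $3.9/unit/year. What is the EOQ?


Formula: EOQ = sqrt(2 * D * S / H)
Numerator: 2 * 24650 * 104 = 5127200
2DS/H = 5127200 / 3.9 = 1314666.7
EOQ = sqrt(1314666.7) = 1146.6 units

1146.6 units


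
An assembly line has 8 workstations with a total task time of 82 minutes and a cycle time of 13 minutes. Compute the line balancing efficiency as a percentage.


Formula: Efficiency = Sum of Task Times / (N_stations * CT) * 100
Total station capacity = 8 stations * 13 min = 104 min
Efficiency = 82 / 104 * 100 = 78.8%

78.8%


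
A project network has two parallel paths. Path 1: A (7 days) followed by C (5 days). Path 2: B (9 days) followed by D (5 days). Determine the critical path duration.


Path 1 = 7 + 5 = 12 days
Path 2 = 9 + 5 = 14 days
Duration = max(12, 14) = 14 days

14 days


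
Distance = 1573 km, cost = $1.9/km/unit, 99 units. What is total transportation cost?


TC = dist * cost * units = 1573 * 1.9 * 99 = $295881.30

$295881.30


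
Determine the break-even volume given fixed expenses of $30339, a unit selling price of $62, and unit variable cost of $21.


Formula: BEQ = Fixed Costs / (Price - Variable Cost)
Contribution margin = $62 - $21 = $41/unit
BEQ = ceil($30339 / $41/unit) = ceil(739.98) = 740 units

740 units


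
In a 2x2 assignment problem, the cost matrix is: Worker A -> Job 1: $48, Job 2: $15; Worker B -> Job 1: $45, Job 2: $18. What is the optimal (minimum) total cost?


Option 1: A->1 + B->2 = $48 + $18 = $66
Option 2: A->2 + B->1 = $15 + $45 = $60
Min cost = min($66, $60) = $60

$60


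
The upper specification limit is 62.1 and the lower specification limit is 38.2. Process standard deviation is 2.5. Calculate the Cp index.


Cp = (62.1 - 38.2) / (6 * 2.5)

1.59
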